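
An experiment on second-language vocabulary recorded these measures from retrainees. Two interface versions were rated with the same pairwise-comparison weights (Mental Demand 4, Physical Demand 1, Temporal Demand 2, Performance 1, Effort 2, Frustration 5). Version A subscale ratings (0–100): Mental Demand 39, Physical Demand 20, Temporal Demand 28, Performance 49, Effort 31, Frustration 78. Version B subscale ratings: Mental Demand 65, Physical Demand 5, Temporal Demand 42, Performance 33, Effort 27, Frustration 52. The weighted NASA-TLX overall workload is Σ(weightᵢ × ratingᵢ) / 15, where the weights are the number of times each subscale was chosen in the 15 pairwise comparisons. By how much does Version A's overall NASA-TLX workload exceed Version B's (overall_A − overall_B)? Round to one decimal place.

Version A weighted sum = 4·39 + 1·20 + 2·28 + 1·49 + 2·31 + 5·78 = 156 + 20 + 56 + 49 + 62 + 390 = 733; overall_A = 733/15 = 48.8667.
Version B weighted sum = 4·65 + 1·5 + 2·42 + 1·33 + 2·27 + 5·52 = 260 + 5 + 84 + 33 + 54 + 260 = 696; overall_B = 696/15 = 46.4000.
Difference = 48.8667 − 46.4000 = 2.4667 ≈ 2.5.

2.5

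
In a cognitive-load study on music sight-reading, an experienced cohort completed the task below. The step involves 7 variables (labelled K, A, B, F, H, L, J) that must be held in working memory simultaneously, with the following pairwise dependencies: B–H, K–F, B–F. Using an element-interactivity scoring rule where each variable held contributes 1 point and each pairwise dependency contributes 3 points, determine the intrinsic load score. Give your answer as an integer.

16

Count of variables held simultaneously: 7.
Count of pairwise dependencies listed: 3.
Element contribution: 7 × 1 = 7.
Interaction contribution: 3 × 3 = 9.
Intrinsic load = 7 + 9 = 16.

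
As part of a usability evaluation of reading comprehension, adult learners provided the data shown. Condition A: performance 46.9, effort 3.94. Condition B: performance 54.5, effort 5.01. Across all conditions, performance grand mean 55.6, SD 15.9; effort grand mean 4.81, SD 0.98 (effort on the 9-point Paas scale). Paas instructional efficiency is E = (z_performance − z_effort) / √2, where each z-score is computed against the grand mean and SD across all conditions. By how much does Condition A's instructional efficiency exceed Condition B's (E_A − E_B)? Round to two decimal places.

Condition A: z_P = (46.9 − 55.6)/15.9 = -0.5472; z_E = (3.94 − 4.81)/0.98 = -0.8878; E_A = (-0.5472 − (-0.8878))/√2 = 0.2408.
Condition B: z_P = (54.5 − 55.6)/15.9 = -0.0692; z_E = (5.01 − 4.81)/0.98 = 0.2041; E_B = (-0.0692 − 0.2041)/√2 = -0.1933.
E_A − E_B = 0.2408 − (-0.1933) = 0.4341 ≈ 0.43.

0.43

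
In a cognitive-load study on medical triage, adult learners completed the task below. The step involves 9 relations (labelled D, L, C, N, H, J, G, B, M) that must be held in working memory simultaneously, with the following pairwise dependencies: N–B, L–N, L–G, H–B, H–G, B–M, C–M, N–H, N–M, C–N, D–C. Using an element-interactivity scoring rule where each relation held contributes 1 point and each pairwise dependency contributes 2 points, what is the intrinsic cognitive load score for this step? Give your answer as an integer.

31

Count of relations held simultaneously: 9.
Count of pairwise dependencies listed: 11.
Element contribution: 9 × 1 = 9.
Interaction contribution: 11 × 2 = 22.
Intrinsic load = 9 + 22 = 31.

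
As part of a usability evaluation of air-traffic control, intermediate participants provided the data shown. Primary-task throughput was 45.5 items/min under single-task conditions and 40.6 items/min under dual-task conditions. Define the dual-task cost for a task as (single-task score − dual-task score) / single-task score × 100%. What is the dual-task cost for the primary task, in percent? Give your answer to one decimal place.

Cost = (45.5 − 40.6) / 45.5 × 100%
     = 4.9000 / 45.5 × 100% = 10.7692%.
≈ 10.8%.

10.8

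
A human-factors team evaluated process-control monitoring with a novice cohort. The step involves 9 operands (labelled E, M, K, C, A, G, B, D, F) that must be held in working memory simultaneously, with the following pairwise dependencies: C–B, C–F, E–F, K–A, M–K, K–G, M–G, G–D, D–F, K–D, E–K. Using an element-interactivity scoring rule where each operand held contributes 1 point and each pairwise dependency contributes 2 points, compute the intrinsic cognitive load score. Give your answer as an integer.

31

Count of operands held simultaneously: 9.
Count of pairwise dependencies listed: 11.
Element contribution: 9 × 1 = 9.
Interaction contribution: 11 × 2 = 22.
Intrinsic load = 9 + 22 = 31.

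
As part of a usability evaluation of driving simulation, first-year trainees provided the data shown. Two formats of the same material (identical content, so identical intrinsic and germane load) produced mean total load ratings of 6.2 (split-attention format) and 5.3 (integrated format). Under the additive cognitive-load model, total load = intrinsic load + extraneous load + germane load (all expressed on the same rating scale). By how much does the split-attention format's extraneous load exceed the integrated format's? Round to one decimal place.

0.9

Intrinsic and germane load are equal across formats, so the difference in total load equals the difference in extraneous load.
Extraneous-load difference = 6.2 − 5.3 = 0.9.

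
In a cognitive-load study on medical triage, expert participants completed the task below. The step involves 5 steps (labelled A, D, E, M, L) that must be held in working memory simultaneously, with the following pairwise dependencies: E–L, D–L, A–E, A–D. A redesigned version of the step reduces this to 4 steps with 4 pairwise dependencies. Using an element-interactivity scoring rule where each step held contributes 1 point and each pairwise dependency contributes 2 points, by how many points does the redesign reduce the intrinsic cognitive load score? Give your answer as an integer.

Original: 5 × 1 + 4 × 2 = 5 + 8 = 13.
Redesigned: 4 × 1 + 4 × 2 = 4 + 8 = 12.
Reduction = 13 − 12 = 1.

1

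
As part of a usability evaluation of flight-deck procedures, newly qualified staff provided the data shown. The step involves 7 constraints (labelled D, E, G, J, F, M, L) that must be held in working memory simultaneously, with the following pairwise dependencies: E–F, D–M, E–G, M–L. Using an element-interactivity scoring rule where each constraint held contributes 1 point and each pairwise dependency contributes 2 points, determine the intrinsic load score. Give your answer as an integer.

15

Count of constraints held simultaneously: 7.
Count of pairwise dependencies listed: 4.
Element contribution: 7 × 1 = 7.
Interaction contribution: 4 × 2 = 8.
Intrinsic load = 7 + 8 = 15.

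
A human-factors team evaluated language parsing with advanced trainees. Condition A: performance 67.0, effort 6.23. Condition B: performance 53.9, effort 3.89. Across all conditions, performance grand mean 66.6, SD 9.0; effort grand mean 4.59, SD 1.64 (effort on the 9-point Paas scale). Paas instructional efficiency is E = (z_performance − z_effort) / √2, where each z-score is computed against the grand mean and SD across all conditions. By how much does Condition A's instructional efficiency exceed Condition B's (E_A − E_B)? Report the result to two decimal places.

Condition A: z_P = (67.0 − 66.6)/9.0 = 0.0444; z_E = (6.23 − 4.59)/1.64 = 1.0000; E_A = (0.0444 − 1.0000)/√2 = -0.6757.
Condition B: z_P = (53.9 − 66.6)/9.0 = -1.4111; z_E = (3.89 − 4.59)/1.64 = -0.4268; E_B = (-1.4111 − (-0.4268))/√2 = -0.6960.
E_A − E_B = -0.6757 − (-0.6960) = 0.0203 ≈ 0.02.

0.02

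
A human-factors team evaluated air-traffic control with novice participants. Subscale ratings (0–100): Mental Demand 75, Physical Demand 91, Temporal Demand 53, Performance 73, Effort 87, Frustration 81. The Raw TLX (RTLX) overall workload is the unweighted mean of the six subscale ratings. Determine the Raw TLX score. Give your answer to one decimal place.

76.7

Sum of ratings = 75 + 91 + 53 + 73 + 87 + 81 = 460.
RTLX = 460 / 6 = 76.6667 ≈ 76.7.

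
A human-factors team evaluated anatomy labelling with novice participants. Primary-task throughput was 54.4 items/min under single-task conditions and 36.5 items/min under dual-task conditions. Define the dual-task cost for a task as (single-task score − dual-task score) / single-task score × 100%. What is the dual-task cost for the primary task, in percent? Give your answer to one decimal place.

32.9

Cost = (54.4 − 36.5) / 54.4 × 100%
     = 17.9000 / 54.4 × 100% = 32.9044%.
≈ 32.9%.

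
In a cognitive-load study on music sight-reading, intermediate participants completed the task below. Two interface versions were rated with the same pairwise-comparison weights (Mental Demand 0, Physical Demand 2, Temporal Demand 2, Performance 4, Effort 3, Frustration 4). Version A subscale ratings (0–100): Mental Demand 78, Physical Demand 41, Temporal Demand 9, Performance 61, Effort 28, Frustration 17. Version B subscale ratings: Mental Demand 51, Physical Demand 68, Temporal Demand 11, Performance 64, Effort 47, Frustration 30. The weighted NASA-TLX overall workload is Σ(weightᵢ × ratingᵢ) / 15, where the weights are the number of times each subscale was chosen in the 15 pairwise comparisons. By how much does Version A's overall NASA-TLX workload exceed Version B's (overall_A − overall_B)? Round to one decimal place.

-11.9

Version A weighted sum = 0·78 + 2·41 + 2·9 + 4·61 + 3·28 + 4·17 = 0 + 82 + 18 + 244 + 84 + 68 = 496; overall_A = 496/15 = 33.0667.
Version B weighted sum = 0·51 + 2·68 + 2·11 + 4·64 + 3·47 + 4·30 = 0 + 136 + 22 + 256 + 141 + 120 = 675; overall_B = 675/15 = 45.0000.
Difference = 33.0667 − 45.0000 = -11.9333 ≈ -11.9.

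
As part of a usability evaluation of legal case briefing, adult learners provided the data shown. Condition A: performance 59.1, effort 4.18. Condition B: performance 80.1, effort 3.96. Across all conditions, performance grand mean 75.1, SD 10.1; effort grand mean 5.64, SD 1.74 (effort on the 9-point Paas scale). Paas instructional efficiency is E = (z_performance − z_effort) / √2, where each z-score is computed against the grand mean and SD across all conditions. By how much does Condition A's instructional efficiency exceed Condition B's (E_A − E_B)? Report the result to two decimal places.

Condition A: z_P = (59.1 − 75.1)/10.1 = -1.5842; z_E = (4.18 − 5.64)/1.74 = -0.8391; E_A = (-1.5842 − (-0.8391))/√2 = -0.5269.
Condition B: z_P = (80.1 − 75.1)/10.1 = 0.4950; z_E = (3.96 − 5.64)/1.74 = -0.9655; E_B = (0.4950 − (-0.9655))/√2 = 1.0327.
E_A − E_B = -0.5269 − 1.0327 = -1.5596 ≈ -1.56.

-1.56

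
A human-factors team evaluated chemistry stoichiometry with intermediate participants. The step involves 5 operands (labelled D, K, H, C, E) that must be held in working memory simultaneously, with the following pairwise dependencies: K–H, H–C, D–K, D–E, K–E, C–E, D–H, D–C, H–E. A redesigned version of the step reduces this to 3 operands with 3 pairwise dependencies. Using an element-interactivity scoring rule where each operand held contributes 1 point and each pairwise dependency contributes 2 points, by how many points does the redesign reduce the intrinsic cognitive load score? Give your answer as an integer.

14

Original: 5 × 1 + 9 × 2 = 5 + 18 = 23.
Redesigned: 3 × 1 + 3 × 2 = 3 + 6 = 9.
Reduction = 23 − 9 = 14.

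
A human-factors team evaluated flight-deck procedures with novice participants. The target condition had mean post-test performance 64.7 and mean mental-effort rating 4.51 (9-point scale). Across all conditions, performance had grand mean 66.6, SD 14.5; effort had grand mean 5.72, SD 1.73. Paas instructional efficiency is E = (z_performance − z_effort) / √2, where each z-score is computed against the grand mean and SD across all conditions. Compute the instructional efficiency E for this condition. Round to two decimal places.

z_performance = (64.7 − 66.6) / 14.5 = -1.9000 / 14.5 = -0.1310.
z_effort = (4.51 − 5.72) / 1.73 = -1.2100 / 1.73 = -0.6994.
z_P − z_E = -0.1310 − (-0.6994) = 0.5684.
E = 0.5684 / √2 = 0.5684 / 1.41421 = 0.4019 ≈ 0.40.

0.40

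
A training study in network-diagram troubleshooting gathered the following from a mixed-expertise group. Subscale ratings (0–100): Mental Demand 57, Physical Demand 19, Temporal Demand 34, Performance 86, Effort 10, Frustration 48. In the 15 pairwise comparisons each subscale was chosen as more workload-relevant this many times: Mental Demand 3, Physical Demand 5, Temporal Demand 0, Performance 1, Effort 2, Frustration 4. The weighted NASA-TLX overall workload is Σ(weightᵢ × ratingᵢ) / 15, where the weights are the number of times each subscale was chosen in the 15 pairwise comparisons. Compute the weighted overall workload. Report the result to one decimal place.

The tallies are the weights (they sum to 15).
Weighted sum = 3·57 + 5·19 + 0·34 + 1·86 + 2·10 + 4·48
            = 171 + 95 + 0 + 86 + 20 + 192 = 564.
Overall workload = 564 / 15 = 37.6000 ≈ 37.6.

37.6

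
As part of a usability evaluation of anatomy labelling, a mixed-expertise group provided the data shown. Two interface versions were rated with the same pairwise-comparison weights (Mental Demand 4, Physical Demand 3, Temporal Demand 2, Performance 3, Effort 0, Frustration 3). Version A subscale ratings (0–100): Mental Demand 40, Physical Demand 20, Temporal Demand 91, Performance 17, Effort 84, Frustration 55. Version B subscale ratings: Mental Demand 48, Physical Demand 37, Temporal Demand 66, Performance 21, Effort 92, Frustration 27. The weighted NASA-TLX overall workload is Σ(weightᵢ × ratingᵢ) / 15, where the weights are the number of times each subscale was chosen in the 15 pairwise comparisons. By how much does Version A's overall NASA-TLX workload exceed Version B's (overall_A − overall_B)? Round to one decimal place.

Version A weighted sum = 4·40 + 3·20 + 2·91 + 3·17 + 0·84 + 3·55 = 160 + 60 + 182 + 51 + 0 + 165 = 618; overall_A = 618/15 = 41.2000.
Version B weighted sum = 4·48 + 3·37 + 2·66 + 3·21 + 0·92 + 3·27 = 192 + 111 + 132 + 63 + 0 + 81 = 579; overall_B = 579/15 = 38.6000.
Difference = 41.2000 − 38.6000 = 2.6000 ≈ 2.6.

2.6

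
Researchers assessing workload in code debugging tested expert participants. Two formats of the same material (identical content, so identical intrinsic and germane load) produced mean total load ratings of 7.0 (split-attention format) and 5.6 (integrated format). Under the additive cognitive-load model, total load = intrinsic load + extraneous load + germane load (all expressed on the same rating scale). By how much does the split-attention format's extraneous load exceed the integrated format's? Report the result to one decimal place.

1.4

Intrinsic and germane load are equal across formats, so the difference in total load equals the difference in extraneous load.
Extraneous-load difference = 7.0 − 5.6 = 1.4.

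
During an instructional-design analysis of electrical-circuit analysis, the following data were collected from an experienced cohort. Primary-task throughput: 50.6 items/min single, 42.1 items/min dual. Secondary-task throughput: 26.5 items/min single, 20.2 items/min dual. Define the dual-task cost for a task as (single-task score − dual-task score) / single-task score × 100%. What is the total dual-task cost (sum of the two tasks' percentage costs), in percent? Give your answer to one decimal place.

40.6

Primary cost = (50.6 − 42.1) / 50.6 × 100% = 16.7984%.
Secondary cost = (26.5 − 20.2) / 26.5 × 100% = 23.7736%.
Total = 16.7984% + 23.7736% = 40.5720% ≈ 40.6%.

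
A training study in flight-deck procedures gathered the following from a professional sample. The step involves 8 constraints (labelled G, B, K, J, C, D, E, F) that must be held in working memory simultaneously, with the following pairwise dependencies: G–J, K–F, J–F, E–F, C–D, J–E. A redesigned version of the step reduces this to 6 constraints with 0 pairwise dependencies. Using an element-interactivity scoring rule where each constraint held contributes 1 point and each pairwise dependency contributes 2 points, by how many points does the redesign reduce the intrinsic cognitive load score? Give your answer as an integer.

Original: 8 × 1 + 6 × 2 = 8 + 12 = 20.
Redesigned: 6 × 1 + 0 × 2 = 6 + 0 = 6.
Reduction = 20 − 6 = 14.

14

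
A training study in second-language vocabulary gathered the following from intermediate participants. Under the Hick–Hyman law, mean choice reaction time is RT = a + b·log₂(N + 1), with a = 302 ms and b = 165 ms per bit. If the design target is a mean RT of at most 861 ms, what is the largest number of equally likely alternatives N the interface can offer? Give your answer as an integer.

9

Set 302 + 165·log₂(N + 1) ≤ 861.
log₂(N + 1) ≤ (861 − 302) / 165 = 3.3879.
N + 1 ≤ 2^3.3879 = 10.4679.
N ≤ 9.4679, so the largest integer N is 9.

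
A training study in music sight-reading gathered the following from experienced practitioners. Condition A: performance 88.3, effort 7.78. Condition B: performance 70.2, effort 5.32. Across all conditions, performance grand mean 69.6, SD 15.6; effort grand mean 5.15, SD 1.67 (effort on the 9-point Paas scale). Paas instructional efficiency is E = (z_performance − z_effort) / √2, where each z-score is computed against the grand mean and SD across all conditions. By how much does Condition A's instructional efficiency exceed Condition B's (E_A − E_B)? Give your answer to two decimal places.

Condition A: z_P = (88.3 − 69.6)/15.6 = 1.1987; z_E = (7.78 − 5.15)/1.67 = 1.5749; E_A = (1.1987 − 1.5749)/√2 = -0.2660.
Condition B: z_P = (70.2 − 69.6)/15.6 = 0.0385; z_E = (5.32 − 5.15)/1.67 = 0.1018; E_B = (0.0385 − 0.1018)/√2 = -0.0448.
E_A − E_B = -0.2660 − (-0.0448) = -0.2212 ≈ -0.22.

-0.22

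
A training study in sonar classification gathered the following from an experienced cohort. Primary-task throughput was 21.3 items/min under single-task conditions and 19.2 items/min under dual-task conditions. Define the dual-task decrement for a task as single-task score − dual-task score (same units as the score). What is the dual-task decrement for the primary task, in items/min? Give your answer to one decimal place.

Decrement = 21.3 − 19.2 = 2.1000 items/min ≈ 2.1 items/min.

2.1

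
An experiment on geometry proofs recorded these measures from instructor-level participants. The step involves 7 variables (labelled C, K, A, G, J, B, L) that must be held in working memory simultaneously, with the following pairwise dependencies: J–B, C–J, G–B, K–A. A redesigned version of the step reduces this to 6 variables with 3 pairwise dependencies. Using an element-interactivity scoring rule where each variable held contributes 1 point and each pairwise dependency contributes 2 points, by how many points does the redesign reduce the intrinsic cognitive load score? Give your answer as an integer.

Original: 7 × 1 + 4 × 2 = 7 + 8 = 15.
Redesigned: 6 × 1 + 3 × 2 = 6 + 6 = 12.
Reduction = 15 − 12 = 3.

3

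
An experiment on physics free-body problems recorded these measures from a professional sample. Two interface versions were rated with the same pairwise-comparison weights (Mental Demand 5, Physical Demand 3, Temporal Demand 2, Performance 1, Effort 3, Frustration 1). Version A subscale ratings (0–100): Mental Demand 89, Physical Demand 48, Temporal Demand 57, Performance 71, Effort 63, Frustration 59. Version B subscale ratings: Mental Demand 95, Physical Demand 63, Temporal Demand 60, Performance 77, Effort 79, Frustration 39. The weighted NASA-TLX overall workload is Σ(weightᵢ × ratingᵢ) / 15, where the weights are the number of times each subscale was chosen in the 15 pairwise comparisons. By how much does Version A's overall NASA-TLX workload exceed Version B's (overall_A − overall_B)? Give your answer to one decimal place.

-7.7

Version A weighted sum = 5·89 + 3·48 + 2·57 + 1·71 + 3·63 + 1·59 = 445 + 144 + 114 + 71 + 189 + 59 = 1022; overall_A = 1022/15 = 68.1333.
Version B weighted sum = 5·95 + 3·63 + 2·60 + 1·77 + 3·79 + 1·39 = 475 + 189 + 120 + 77 + 237 + 39 = 1137; overall_B = 1137/15 = 75.8000.
Difference = 68.1333 − 75.8000 = -7.6667 ≈ -7.7.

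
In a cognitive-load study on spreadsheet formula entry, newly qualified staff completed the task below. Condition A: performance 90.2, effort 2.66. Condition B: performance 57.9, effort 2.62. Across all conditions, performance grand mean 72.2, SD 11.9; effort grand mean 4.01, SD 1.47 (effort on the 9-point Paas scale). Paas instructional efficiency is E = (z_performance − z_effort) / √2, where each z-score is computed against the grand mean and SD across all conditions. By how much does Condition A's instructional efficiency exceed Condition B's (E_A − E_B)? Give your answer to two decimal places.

1.90

Condition A: z_P = (90.2 − 72.2)/11.9 = 1.5126; z_E = (2.66 − 4.01)/1.47 = -0.9184; E_A = (1.5126 − (-0.9184))/√2 = 1.7190.
Condition B: z_P = (57.9 − 72.2)/11.9 = -1.2017; z_E = (2.62 − 4.01)/1.47 = -0.9456; E_B = (-1.2017 − (-0.9456))/√2 = -0.1811.
E_A − E_B = 1.7190 − (-0.1811) = 1.9001 ≈ 1.90.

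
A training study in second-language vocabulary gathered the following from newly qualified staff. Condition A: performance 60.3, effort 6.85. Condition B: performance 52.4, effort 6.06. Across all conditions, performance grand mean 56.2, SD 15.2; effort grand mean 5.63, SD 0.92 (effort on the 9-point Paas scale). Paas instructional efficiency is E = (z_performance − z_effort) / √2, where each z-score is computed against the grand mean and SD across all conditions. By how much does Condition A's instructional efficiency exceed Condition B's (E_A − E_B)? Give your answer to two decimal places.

-0.24

Condition A: z_P = (60.3 − 56.2)/15.2 = 0.2697; z_E = (6.85 − 5.63)/0.92 = 1.3261; E_A = (0.2697 − 1.3261)/√2 = -0.7470.
Condition B: z_P = (52.4 − 56.2)/15.2 = -0.2500; z_E = (6.06 − 5.63)/0.92 = 0.4674; E_B = (-0.2500 − 0.4674)/√2 = -0.5073.
E_A − E_B = -0.7470 − (-0.5073) = -0.2397 ≈ -0.24.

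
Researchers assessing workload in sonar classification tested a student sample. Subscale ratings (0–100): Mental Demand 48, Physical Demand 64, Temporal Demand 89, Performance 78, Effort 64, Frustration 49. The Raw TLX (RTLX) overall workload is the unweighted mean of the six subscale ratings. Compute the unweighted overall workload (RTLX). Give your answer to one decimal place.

65.3

Sum of ratings = 48 + 64 + 89 + 78 + 64 + 49 = 392.
RTLX = 392 / 6 = 65.3333 ≈ 65.3.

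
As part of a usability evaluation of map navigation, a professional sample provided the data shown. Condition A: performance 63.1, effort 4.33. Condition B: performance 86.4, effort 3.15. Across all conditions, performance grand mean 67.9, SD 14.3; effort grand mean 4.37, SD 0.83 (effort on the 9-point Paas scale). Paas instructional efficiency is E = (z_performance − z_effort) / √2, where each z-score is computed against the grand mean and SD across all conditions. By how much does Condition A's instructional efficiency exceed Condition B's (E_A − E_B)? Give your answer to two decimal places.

-2.16

Condition A: z_P = (63.1 − 67.9)/14.3 = -0.3357; z_E = (4.33 − 4.37)/0.83 = -0.0482; E_A = (-0.3357 − (-0.0482))/√2 = -0.2033.
Condition B: z_P = (86.4 − 67.9)/14.3 = 1.2937; z_E = (3.15 − 4.37)/0.83 = -1.4699; E_B = (1.2937 − (-1.4699))/√2 = 1.9542.
E_A − E_B = -0.2033 − 1.9542 = -2.1575 ≈ -2.16.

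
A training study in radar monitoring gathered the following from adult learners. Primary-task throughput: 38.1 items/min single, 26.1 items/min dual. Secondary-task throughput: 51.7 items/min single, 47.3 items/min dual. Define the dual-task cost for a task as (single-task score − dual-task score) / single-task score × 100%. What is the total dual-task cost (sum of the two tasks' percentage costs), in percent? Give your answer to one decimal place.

Primary cost = (38.1 − 26.1) / 38.1 × 100% = 31.4961%.
Secondary cost = (51.7 − 47.3) / 51.7 × 100% = 8.5106%.
Total = 31.4961% + 8.5106% = 40.0067% ≈ 40.0%.

40.0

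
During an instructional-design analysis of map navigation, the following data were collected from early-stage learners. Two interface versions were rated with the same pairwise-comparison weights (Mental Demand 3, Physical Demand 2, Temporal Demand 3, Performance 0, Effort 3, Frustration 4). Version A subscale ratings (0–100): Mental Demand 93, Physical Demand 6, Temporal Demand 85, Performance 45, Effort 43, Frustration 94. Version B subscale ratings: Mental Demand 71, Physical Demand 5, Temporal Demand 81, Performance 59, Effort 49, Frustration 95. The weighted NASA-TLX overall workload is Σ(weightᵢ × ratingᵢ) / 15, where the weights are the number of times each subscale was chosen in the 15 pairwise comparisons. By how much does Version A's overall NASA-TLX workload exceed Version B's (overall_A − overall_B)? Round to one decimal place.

Version A weighted sum = 3·93 + 2·6 + 3·85 + 0·45 + 3·43 + 4·94 = 279 + 12 + 255 + 0 + 129 + 376 = 1051; overall_A = 1051/15 = 70.0667.
Version B weighted sum = 3·71 + 2·5 + 3·81 + 0·59 + 3·49 + 4·95 = 213 + 10 + 243 + 0 + 147 + 380 = 993; overall_B = 993/15 = 66.2000.
Difference = 70.0667 − 66.2000 = 3.8667 ≈ 3.9.

3.9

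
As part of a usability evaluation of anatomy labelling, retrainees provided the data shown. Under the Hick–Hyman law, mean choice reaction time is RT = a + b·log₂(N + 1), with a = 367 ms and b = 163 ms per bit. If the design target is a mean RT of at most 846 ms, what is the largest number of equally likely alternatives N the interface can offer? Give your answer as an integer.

6

Set 367 + 163·log₂(N + 1) ≤ 846.
log₂(N + 1) ≤ (846 − 367) / 163 = 2.9387.
N + 1 ≤ 2^2.9387 = 7.6672.
N ≤ 6.6672, so the largest integer N is 6.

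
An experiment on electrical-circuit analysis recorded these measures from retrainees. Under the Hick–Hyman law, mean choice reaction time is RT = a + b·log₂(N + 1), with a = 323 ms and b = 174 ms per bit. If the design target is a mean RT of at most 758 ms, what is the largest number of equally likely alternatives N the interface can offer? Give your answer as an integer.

Set 323 + 174·log₂(N + 1) ≤ 758.
log₂(N + 1) ≤ (758 − 323) / 174 = 2.5000.
N + 1 ≤ 2^2.5000 = 5.6569.
N ≤ 4.6569, so the largest integer N is 4.

4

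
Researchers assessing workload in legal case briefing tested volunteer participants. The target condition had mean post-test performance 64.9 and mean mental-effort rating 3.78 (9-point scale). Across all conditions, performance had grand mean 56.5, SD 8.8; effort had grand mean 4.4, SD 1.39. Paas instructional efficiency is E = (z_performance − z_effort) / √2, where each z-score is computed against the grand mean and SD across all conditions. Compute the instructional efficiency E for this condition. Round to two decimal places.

z_performance = (64.9 − 56.5) / 8.8 = 8.4000 / 8.8 = 0.9545.
z_effort = (3.78 − 4.4) / 1.39 = -0.6200 / 1.39 = -0.4460.
z_P − z_E = 0.9545 − (-0.4460) = 1.4005.
E = 1.4005 / √2 = 1.4005 / 1.41421 = 0.9903 ≈ 0.99.

0.99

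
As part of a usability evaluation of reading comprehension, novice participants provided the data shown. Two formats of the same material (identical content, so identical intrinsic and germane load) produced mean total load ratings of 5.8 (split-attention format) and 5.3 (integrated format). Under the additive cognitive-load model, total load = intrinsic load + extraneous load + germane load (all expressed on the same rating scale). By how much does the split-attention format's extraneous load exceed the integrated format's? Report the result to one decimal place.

0.5

Intrinsic and germane load are equal across formats, so the difference in total load equals the difference in extraneous load.
Extraneous-load difference = 5.8 − 5.3 = 0.5.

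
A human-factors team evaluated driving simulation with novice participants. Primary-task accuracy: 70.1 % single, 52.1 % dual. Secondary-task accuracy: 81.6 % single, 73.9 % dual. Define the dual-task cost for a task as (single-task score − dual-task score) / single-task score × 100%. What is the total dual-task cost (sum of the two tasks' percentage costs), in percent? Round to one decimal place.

35.1

Primary cost = (70.1 − 52.1) / 70.1 × 100% = 25.6776%.
Secondary cost = (81.6 − 73.9) / 81.6 × 100% = 9.4363%.
Total = 25.6776% + 9.4363% = 35.1139% ≈ 35.1%.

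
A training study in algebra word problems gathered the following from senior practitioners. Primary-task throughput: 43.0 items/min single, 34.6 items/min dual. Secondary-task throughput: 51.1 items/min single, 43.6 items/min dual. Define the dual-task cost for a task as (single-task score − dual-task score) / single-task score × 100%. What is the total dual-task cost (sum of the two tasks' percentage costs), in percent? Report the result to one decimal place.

34.2

Primary cost = (43.0 − 34.6) / 43.0 × 100% = 19.5349%.
Secondary cost = (51.1 − 43.6) / 51.1 × 100% = 14.6771%.
Total = 19.5349% + 14.6771% = 34.2120% ≈ 34.2%.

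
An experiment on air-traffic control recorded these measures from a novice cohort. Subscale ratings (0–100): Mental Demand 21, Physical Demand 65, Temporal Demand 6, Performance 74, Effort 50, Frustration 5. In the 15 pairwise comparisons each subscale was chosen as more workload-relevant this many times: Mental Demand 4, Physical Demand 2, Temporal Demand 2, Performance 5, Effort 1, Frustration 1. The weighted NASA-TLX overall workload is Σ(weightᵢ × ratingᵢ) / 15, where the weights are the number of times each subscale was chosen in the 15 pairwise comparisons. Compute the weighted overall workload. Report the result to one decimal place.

43.4

The tallies are the weights (they sum to 15).
Weighted sum = 4·21 + 2·65 + 2·6 + 5·74 + 1·50 + 1·5
            = 84 + 130 + 12 + 370 + 50 + 5 = 651.
Overall workload = 651 / 15 = 43.4000 ≈ 43.4.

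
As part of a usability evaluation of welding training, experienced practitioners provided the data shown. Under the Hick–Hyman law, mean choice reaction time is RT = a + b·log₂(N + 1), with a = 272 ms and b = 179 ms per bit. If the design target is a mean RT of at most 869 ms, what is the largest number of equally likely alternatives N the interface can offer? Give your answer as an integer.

Set 272 + 179·log₂(N + 1) ≤ 869.
log₂(N + 1) ≤ (869 − 272) / 179 = 3.3352.
N + 1 ≤ 2^3.3352 = 10.0924.
N ≤ 9.0924, so the largest integer N is 9.

9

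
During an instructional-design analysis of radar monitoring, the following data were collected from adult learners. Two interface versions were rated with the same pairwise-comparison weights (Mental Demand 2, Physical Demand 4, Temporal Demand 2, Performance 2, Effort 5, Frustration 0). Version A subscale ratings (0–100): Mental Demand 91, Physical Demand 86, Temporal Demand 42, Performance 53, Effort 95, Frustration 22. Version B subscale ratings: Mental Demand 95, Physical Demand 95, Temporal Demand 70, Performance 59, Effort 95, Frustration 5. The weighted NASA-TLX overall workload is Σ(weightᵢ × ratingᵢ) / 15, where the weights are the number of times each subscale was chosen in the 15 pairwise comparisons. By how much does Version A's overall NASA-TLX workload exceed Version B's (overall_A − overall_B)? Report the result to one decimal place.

-7.5

Version A weighted sum = 2·91 + 4·86 + 2·42 + 2·53 + 5·95 + 0·22 = 182 + 344 + 84 + 106 + 475 + 0 = 1191; overall_A = 1191/15 = 79.4000.
Version B weighted sum = 2·95 + 4·95 + 2·70 + 2·59 + 5·95 + 0·5 = 190 + 380 + 140 + 118 + 475 + 0 = 1303; overall_B = 1303/15 = 86.8667.
Difference = 79.4000 − 86.8667 = -7.4667 ≈ -7.5.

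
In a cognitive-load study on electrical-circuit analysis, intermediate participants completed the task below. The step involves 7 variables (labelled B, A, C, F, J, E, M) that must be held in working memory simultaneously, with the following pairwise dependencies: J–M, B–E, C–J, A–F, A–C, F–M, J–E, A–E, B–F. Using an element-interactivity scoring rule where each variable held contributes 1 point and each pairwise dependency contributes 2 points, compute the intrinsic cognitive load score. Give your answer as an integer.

Count of variables held simultaneously: 7.
Count of pairwise dependencies listed: 9.
Element contribution: 7 × 1 = 7.
Interaction contribution: 9 × 2 = 18.
Intrinsic load = 7 + 18 = 25.

25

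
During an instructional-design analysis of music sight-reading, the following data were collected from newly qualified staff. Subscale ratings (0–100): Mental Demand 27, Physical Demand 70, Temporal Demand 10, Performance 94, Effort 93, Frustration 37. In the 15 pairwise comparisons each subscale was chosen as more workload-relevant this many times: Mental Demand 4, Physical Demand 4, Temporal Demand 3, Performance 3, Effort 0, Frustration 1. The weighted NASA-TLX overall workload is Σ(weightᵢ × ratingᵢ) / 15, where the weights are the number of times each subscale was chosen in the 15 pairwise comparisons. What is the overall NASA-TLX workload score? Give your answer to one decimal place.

49.1

The tallies are the weights (they sum to 15).
Weighted sum = 4·27 + 4·70 + 3·10 + 3·94 + 0·93 + 1·37
            = 108 + 280 + 30 + 282 + 0 + 37 = 737.
Overall workload = 737 / 15 = 49.1333 ≈ 49.1.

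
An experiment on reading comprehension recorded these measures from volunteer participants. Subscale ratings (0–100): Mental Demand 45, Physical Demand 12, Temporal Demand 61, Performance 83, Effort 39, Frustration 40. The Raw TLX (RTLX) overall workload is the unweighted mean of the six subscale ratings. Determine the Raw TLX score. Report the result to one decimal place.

46.7

Sum of ratings = 45 + 12 + 61 + 83 + 39 + 40 = 280.
RTLX = 280 / 6 = 46.6667 ≈ 46.7.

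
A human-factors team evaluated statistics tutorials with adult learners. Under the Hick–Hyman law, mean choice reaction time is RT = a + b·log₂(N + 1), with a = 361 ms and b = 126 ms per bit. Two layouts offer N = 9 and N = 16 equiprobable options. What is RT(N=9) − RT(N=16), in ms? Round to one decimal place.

-96.5

RT(9) = 361 + 126·log₂(10) = 361 + 126·3.3219 = 779.5594 ms.
RT(16) = 361 + 126·log₂(17) = 361 + 126·4.0875 = 876.0250 ms.
Difference = 779.5594 − 876.0250 = -96.4656 ≈ -96.5 ms.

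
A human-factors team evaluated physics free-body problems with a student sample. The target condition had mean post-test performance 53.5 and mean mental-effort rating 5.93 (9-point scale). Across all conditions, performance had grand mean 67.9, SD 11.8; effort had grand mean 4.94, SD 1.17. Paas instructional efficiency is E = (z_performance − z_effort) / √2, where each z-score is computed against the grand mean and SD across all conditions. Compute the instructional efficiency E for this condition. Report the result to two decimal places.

-1.46

z_performance = (53.5 − 67.9) / 11.8 = -14.4000 / 11.8 = -1.2203.
z_effort = (5.93 − 4.94) / 1.17 = 0.9900 / 1.17 = 0.8462.
z_P − z_E = -1.2203 − 0.8462 = -2.0665.
E = -2.0665 / √2 = -2.0665 / 1.41421 = -1.4612 ≈ -1.46.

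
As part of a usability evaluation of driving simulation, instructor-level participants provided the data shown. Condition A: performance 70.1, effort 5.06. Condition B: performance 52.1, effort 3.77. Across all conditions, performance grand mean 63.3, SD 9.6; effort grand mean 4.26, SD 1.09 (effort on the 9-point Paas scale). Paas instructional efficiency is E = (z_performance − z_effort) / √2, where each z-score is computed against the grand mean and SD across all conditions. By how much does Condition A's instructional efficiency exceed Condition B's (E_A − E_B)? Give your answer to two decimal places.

0.49

Condition A: z_P = (70.1 − 63.3)/9.6 = 0.7083; z_E = (5.06 − 4.26)/1.09 = 0.7339; E_A = (0.7083 − 0.7339)/√2 = -0.0181.
Condition B: z_P = (52.1 − 63.3)/9.6 = -1.1667; z_E = (3.77 − 4.26)/1.09 = -0.4495; E_B = (-1.1667 − (-0.4495))/√2 = -0.5071.
E_A − E_B = -0.0181 − (-0.5071) = 0.4890 ≈ 0.49.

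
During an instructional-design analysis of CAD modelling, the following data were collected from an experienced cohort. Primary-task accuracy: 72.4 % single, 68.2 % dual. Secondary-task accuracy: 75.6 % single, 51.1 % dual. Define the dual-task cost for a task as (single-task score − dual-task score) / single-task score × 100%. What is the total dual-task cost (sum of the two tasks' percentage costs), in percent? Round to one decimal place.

Primary cost = (72.4 − 68.2) / 72.4 × 100% = 5.8011%.
Secondary cost = (75.6 − 51.1) / 75.6 × 100% = 32.4074%.
Total = 5.8011% + 32.4074% = 38.2085% ≈ 38.2%.

38.2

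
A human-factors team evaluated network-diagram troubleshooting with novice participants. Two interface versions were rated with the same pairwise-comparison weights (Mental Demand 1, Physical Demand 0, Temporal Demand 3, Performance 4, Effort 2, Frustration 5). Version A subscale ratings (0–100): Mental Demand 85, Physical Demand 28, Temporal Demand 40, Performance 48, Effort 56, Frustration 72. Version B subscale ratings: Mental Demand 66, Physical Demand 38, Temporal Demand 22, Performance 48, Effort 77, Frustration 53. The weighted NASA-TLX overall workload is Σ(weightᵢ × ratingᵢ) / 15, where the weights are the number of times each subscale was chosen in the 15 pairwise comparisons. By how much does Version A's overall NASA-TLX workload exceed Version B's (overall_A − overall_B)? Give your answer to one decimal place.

8.4

Version A weighted sum = 1·85 + 0·28 + 3·40 + 4·48 + 2·56 + 5·72 = 85 + 0 + 120 + 192 + 112 + 360 = 869; overall_A = 869/15 = 57.9333.
Version B weighted sum = 1·66 + 0·38 + 3·22 + 4·48 + 2·77 + 5·53 = 66 + 0 + 66 + 192 + 154 + 265 = 743; overall_B = 743/15 = 49.5333.
Difference = 57.9333 − 49.5333 = 8.4000 ≈ 8.4.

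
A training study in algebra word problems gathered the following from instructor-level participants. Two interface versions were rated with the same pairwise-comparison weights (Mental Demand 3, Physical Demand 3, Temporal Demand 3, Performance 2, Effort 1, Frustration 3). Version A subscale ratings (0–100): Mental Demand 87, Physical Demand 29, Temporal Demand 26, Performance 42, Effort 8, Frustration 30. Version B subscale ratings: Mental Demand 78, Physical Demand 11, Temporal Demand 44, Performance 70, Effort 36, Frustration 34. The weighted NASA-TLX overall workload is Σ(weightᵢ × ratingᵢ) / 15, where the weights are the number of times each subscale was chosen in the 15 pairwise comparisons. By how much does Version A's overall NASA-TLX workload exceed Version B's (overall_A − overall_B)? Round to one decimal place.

-4.6

Version A weighted sum = 3·87 + 3·29 + 3·26 + 2·42 + 1·8 + 3·30 = 261 + 87 + 78 + 84 + 8 + 90 = 608; overall_A = 608/15 = 40.5333.
Version B weighted sum = 3·78 + 3·11 + 3·44 + 2·70 + 1·36 + 3·34 = 234 + 33 + 132 + 140 + 36 + 102 = 677; overall_B = 677/15 = 45.1333.
Difference = 40.5333 − 45.1333 = -4.6000 ≈ -4.6.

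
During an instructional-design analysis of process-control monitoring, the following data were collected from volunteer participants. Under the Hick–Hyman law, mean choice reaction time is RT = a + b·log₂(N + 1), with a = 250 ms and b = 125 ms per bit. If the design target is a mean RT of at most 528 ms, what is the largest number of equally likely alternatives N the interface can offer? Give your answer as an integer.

Set 250 + 125·log₂(N + 1) ≤ 528.
log₂(N + 1) ≤ (528 − 250) / 125 = 2.2240.
N + 1 ≤ 2^2.2240 = 4.6719.
N ≤ 3.6719, so the largest integer N is 3.

3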